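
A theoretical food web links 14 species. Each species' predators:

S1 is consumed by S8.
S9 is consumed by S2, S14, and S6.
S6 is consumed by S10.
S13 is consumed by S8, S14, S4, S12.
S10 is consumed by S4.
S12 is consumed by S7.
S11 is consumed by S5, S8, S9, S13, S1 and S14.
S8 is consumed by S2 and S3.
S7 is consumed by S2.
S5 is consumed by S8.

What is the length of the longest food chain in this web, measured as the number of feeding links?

One longest chain: S11 → S9 → S6 → S10 → S4.
It has 5 species and 4 links.

4 links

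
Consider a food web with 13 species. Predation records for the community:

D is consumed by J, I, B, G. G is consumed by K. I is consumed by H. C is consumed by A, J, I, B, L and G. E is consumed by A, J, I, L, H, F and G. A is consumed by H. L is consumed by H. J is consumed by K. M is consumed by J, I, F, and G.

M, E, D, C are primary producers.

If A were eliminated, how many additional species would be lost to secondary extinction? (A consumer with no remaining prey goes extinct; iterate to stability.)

Remove A.
Every predator of it retains at least one other prey: H still has E, L, I.
No consumer loses all prey, so no secondary extinctions occur.

0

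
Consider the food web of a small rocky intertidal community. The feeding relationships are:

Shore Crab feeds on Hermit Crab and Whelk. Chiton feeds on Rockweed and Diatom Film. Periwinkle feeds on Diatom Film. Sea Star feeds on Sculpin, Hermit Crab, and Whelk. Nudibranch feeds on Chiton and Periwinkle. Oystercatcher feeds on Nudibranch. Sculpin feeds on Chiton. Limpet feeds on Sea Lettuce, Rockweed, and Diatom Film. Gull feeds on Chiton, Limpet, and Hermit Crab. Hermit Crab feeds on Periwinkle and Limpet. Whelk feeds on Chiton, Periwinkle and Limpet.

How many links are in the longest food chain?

One longest chain: Diatom Film → Periwinkle → Whelk → Shore Crab.
It has 4 species and 3 links.

3 links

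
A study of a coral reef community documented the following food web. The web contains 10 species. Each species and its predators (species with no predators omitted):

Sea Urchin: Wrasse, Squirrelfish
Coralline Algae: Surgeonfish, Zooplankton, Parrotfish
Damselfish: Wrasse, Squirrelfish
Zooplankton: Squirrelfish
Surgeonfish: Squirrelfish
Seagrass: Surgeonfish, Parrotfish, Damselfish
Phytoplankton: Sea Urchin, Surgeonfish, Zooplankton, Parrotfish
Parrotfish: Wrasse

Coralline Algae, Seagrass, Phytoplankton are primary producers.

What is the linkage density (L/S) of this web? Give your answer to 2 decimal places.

There are L = 17 links among S = 10 species.
L/S = 17/10 = 1.7000 ≈ 1.70.

L/S = 1.70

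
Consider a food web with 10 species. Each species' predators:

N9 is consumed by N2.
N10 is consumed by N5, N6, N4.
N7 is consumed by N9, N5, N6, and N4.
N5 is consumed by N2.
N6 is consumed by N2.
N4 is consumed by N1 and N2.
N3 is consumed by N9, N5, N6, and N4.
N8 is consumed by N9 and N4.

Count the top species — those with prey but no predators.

2

Top species (has prey, but nothing eats it): N1, N2.
Count: 2.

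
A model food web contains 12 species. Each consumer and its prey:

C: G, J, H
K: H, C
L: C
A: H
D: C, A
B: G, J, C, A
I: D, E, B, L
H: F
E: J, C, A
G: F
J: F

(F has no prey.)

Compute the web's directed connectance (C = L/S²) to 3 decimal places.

C = 0.160

The web has S = 12 species and L = 23 feeding links.
C = L / S² = 23 / 144 = 0.1597 ≈ 0.160.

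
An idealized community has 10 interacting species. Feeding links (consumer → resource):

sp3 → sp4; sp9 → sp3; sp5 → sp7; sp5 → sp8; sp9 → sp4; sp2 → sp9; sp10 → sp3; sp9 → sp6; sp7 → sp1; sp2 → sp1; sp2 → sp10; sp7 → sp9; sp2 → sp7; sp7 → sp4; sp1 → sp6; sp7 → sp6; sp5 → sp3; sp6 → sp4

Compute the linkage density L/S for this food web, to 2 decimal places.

L/S = 1.80

There are L = 18 links among S = 10 species.
L/S = 18/10 = 1.8000 ≈ 1.80.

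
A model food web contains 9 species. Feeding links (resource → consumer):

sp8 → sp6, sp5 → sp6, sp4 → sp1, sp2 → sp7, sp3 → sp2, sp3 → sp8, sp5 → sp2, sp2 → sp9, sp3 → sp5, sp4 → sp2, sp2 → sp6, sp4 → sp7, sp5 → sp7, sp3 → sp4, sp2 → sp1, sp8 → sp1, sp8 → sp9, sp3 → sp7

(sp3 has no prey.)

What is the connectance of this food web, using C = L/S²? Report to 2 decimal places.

C = 0.22

The web has S = 9 species and L = 18 feeding links.
C = L / S² = 18 / 81 = 0.2222 ≈ 0.22.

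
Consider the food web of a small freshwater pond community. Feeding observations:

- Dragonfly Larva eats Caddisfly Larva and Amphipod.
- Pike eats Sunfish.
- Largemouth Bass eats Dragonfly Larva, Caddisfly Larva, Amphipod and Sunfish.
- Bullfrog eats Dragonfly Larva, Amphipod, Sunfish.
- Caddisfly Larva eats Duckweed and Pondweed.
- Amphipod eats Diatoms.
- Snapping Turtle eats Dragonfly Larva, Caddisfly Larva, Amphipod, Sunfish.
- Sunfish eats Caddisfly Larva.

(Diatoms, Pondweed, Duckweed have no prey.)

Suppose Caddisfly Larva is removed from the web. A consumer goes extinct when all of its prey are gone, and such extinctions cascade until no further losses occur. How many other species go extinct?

2

Remove Caddisfly Larva.
Round 1: Sunfish (all prey gone) → extinct.
Round 2: Pike (all prey gone) → extinct.
No further losses. Total secondary extinctions: 2.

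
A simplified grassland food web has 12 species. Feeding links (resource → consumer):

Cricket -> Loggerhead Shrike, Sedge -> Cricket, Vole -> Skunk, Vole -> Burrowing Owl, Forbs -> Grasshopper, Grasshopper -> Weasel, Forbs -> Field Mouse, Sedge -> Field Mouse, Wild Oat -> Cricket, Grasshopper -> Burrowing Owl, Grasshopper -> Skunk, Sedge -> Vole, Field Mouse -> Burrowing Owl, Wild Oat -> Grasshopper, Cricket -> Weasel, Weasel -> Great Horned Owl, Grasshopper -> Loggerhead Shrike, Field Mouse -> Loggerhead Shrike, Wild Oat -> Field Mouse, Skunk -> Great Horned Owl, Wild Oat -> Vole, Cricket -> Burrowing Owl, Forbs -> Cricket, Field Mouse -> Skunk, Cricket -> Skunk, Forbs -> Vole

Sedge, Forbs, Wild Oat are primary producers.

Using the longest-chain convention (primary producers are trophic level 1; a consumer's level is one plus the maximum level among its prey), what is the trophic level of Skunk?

Trophic level 3

Sedge is a producer → level 1.
Cricket eats Sedge (level 1); other prey at levels: Forbs 1, Wild Oat 1 → level 2.
Skunk eats Cricket (level 2); other prey at levels: Vole 2, Field Mouse 2, Grasshopper 2 → level 3.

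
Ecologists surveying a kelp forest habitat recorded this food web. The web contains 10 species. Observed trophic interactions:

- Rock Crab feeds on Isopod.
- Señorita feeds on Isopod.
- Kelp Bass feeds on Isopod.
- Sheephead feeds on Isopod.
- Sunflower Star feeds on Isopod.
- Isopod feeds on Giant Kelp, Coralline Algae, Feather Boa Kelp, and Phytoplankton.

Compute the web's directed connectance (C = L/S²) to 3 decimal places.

C = 0.090

The web has S = 10 species and L = 9 feeding links.
C = L / S² = 9 / 100 = 0.0900 ≈ 0.090.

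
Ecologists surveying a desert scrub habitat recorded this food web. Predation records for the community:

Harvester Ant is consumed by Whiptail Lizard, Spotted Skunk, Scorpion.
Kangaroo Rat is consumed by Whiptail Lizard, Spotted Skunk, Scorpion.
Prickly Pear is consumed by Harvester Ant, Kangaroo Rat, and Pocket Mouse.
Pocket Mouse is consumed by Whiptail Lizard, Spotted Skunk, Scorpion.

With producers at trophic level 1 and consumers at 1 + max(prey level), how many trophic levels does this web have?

Producers (level 1): Prickly Pear.
Prickly Pear → Pocket Mouse → Spotted Skunk gives Spotted Skunk level 3.
No species has a prey at level 3, so no species reaches level 4.

3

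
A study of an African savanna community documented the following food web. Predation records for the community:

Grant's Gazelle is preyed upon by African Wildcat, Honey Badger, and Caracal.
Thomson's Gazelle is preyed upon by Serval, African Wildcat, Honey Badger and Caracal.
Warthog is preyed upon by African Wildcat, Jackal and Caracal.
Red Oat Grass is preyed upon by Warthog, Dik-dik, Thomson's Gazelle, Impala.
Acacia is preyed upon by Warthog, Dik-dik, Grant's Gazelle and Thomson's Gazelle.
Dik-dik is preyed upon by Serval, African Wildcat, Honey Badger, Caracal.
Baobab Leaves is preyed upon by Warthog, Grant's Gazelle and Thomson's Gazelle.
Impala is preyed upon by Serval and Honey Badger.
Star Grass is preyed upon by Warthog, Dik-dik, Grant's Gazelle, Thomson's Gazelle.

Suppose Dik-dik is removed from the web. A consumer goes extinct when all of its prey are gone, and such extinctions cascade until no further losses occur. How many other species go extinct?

Remove Dik-dik.
Every predator of it retains at least one other prey: Caracal still has Warthog, Grant's Gazelle, Thomson's Gazelle; African Wildcat still has Warthog, Grant's Gazelle, Thomson's Gazelle; Honey Badger still has Grant's Gazelle, Impala, Thomson's Gazelle; Serval still has Impala, Thomson's Gazelle.
No consumer loses all prey, so no secondary extinctions occur.

0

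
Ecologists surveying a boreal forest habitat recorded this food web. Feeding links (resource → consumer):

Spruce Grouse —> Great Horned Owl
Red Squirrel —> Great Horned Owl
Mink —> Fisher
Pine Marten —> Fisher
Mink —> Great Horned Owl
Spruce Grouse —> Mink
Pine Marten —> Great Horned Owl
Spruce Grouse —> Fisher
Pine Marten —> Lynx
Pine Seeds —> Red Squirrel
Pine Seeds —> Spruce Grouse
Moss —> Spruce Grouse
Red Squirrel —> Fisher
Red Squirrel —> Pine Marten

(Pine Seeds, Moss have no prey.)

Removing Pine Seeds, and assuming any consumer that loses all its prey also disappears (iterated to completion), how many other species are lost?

3

Remove Pine Seeds.
Round 1: Red Squirrel (all prey gone) → extinct.
Round 2: Pine Marten (all prey gone) → extinct.
Round 3: Lynx (all prey gone) → extinct.
No further losses. Total secondary extinctions: 3.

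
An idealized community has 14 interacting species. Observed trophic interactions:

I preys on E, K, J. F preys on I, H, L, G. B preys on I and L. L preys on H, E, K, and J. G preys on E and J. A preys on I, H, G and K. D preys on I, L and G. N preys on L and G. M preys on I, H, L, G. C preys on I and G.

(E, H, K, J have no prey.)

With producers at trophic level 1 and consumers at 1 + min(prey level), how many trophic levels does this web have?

Producers (level 1): E, H, K, J.
Following each consumer down to its lowest-level prey: E → L → D (levels 1 through 3).
All prey of D (L 2, G 2, I 2) are at level 2 or above, so D is at level 1 + 2 = 3.
Every consumer has at least one prey at level 2 or below, so none exceeds level 3.

3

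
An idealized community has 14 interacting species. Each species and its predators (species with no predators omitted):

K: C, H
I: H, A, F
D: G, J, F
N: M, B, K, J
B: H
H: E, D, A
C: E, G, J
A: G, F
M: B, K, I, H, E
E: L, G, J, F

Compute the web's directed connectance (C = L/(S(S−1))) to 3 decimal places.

C = 0.165

The web has S = 14 species and L = 30 feeding links.
C = L / (S(S−1)) = 30 / 182 = 0.1648 ≈ 0.165.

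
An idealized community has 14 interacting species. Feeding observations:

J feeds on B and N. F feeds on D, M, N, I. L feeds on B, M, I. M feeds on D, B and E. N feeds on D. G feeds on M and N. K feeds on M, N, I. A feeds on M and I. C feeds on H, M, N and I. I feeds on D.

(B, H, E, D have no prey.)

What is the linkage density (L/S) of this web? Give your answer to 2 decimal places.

There are L = 25 links among S = 14 species.
L/S = 25/14 = 1.7857 ≈ 1.79.

L/S = 1.79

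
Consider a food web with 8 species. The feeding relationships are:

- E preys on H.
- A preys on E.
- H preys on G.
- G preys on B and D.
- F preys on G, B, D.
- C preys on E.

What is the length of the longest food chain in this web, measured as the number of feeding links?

One longest chain: D → G → H → E → C.
It has 5 species and 4 links.

4 links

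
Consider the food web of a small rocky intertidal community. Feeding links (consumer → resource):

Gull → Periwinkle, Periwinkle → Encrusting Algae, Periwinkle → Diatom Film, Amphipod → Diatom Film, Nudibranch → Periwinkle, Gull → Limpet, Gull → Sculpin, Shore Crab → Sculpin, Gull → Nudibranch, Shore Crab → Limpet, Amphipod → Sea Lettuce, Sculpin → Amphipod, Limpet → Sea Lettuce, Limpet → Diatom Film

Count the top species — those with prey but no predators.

Top species (has prey, but nothing eats it): Gull, Shore Crab.
Count: 2.

2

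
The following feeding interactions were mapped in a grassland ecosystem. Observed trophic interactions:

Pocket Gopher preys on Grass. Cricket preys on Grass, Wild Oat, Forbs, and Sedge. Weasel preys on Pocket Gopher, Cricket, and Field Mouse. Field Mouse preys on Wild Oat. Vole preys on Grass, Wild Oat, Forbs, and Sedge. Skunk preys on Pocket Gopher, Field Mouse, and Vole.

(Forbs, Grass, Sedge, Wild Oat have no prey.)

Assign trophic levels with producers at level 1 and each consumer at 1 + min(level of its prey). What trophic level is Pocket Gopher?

Grass is a producer → level 1.
Pocket Gopher eats Grass → level 2.

Trophic level 2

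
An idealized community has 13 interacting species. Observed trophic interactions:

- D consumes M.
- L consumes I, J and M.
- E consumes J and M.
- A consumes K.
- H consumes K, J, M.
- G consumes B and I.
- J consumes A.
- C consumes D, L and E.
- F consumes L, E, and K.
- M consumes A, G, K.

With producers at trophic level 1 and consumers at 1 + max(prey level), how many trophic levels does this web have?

Producers (level 1): B, K, I.
K → A → M → L → F gives F level 5.
No species has a prey at level 5, so no species reaches level 6.

5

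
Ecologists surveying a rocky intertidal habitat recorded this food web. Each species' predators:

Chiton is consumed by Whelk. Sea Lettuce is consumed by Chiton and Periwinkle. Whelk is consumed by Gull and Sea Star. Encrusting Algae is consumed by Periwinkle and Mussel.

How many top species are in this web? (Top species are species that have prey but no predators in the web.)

Top species (has prey, but nothing eats it): Periwinkle, Mussel, Sea Star, Gull.
Count: 4.

4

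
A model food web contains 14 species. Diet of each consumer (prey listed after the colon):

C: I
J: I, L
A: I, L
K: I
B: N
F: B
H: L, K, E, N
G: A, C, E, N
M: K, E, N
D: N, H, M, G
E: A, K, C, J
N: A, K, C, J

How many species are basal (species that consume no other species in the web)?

Basal species (no prey listed): I, L.
Count: 2.

2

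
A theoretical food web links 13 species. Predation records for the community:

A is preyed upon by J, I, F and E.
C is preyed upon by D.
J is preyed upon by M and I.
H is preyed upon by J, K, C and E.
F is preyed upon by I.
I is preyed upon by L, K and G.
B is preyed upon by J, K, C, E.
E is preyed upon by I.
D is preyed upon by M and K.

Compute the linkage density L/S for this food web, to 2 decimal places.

There are L = 22 links among S = 13 species.
L/S = 22/13 = 1.6923 ≈ 1.69.

L/S = 1.69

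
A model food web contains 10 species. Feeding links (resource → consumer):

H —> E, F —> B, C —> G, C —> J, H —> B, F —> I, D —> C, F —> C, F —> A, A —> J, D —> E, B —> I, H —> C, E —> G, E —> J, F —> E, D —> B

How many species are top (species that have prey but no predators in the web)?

Top species (has prey, but nothing eats it): G, J, I.
Count: 3.

3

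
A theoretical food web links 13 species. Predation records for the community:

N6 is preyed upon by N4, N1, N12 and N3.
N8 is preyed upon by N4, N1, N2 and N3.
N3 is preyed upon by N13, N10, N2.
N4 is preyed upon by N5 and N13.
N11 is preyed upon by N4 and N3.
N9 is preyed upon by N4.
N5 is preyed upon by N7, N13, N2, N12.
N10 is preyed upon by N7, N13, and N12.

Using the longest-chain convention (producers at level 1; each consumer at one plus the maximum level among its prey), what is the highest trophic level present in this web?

4

Producers (level 1): N11, N6, N9, N8.
N11 → N4 → N5 → N13 gives N13 level 4.
No species has a prey at level 4, so no species reaches level 5.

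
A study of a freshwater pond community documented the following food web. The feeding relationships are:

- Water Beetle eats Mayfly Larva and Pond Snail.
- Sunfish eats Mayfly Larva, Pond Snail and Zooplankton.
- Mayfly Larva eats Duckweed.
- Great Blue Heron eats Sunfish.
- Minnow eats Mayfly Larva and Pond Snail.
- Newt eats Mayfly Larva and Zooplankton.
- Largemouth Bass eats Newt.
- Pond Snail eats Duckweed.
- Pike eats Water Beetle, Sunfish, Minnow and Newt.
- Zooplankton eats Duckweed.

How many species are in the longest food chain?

One longest chain: Duckweed → Zooplankton → Sunfish → Great Blue Heron.
It has 4 species and 3 links.

4 species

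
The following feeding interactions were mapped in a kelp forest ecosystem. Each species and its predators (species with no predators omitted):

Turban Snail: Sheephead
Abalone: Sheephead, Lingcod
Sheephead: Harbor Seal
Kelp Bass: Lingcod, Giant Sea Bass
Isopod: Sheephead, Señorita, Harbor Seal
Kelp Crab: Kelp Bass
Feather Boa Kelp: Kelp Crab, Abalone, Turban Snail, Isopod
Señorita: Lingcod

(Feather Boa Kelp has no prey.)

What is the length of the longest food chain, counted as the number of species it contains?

4 species

One longest chain: Feather Boa Kelp → Kelp Crab → Kelp Bass → Lingcod.
It has 4 species and 3 links.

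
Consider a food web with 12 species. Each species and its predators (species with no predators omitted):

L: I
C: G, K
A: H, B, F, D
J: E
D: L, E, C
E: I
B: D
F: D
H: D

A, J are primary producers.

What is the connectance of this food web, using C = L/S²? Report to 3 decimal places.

C = 0.104

The web has S = 12 species and L = 15 feeding links.
C = L / S² = 15 / 144 = 0.1042 ≈ 0.104.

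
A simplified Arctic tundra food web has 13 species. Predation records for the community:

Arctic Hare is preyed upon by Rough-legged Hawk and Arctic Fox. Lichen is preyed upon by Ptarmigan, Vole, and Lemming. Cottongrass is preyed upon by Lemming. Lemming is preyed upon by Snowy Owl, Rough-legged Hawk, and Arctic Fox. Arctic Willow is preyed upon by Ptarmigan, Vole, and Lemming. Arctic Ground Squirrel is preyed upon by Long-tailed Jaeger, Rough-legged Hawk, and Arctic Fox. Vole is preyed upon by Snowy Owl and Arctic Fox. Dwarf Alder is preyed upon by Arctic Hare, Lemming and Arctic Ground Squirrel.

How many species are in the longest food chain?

One longest chain: Arctic Willow → Vole → Snowy Owl.
It has 3 species and 2 links.

3 species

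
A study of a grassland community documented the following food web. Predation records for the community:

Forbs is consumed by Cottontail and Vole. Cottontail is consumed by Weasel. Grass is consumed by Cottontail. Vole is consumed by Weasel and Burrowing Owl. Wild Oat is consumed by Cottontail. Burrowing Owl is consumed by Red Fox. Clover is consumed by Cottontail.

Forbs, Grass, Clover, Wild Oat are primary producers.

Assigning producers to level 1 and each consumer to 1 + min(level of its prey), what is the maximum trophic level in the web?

4

Producers (level 1): Forbs, Grass, Clover, Wild Oat.
Following each consumer down to its lowest-level prey: Forbs → Vole → Burrowing Owl → Red Fox (levels 1 through 4).
All prey of Red Fox (Burrowing Owl 3) are at level 3 or above, so Red Fox is at level 1 + 3 = 4.
Every consumer has at least one prey at level 3 or below, so none exceeds level 4.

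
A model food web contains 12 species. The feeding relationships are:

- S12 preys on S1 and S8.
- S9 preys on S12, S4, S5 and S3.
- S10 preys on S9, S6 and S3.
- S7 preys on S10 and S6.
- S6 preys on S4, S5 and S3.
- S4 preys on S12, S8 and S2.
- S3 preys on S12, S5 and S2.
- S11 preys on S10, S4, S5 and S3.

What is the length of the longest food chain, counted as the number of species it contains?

One longest chain: S8 → S12 → S3 → S9 → S10 → S11.
It has 6 species and 5 links.

6 species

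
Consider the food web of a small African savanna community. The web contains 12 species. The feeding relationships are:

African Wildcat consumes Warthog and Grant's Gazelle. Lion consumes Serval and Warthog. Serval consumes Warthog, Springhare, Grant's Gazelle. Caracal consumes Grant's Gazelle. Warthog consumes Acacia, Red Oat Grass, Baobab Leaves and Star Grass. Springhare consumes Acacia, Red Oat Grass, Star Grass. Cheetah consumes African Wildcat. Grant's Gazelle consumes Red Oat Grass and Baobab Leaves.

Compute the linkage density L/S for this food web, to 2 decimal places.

There are L = 18 links among S = 12 species.
L/S = 18/12 = 1.5000 ≈ 1.50.

L/S = 1.50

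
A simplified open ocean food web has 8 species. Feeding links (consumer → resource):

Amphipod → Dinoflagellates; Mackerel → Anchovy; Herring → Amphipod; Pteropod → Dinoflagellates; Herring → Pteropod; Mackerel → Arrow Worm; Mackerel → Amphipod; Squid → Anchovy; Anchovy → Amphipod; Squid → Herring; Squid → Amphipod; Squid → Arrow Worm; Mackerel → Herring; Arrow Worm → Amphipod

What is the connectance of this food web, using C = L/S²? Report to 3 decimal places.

C = 0.219

The web has S = 8 species and L = 14 feeding links.
C = L / S² = 14 / 64 = 0.2188 ≈ 0.219.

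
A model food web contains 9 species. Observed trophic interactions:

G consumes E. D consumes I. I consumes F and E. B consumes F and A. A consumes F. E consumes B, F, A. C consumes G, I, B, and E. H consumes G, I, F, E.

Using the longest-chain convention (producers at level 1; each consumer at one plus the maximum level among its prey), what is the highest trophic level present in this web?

6

Producers (level 1): F.
F → A → B → E → G → H gives H level 6.
No species has a prey at level 6, so no species reaches level 7.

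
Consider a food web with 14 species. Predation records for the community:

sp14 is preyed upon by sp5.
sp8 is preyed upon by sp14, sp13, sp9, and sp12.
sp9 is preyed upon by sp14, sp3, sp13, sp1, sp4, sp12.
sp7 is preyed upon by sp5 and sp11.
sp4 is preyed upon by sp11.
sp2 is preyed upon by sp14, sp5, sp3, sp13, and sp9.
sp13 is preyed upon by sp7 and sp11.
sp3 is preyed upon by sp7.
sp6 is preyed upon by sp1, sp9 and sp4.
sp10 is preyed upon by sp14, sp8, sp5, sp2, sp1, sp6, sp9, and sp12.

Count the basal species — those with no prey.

1

Basal species (no prey listed): sp10.
Count: 1.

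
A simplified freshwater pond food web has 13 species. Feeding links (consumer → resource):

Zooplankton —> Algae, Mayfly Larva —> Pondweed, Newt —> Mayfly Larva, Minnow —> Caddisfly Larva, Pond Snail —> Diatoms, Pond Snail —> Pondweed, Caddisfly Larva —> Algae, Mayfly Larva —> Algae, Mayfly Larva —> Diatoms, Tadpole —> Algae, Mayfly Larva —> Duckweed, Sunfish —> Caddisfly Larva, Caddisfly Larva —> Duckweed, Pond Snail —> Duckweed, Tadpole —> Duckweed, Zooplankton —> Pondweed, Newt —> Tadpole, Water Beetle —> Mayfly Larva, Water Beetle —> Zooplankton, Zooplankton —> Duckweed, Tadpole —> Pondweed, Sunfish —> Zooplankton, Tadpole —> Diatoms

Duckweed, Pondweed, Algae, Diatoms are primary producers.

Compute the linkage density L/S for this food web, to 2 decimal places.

L/S = 1.77

There are L = 23 links among S = 13 species.
L/S = 23/13 = 1.7692 ≈ 1.77.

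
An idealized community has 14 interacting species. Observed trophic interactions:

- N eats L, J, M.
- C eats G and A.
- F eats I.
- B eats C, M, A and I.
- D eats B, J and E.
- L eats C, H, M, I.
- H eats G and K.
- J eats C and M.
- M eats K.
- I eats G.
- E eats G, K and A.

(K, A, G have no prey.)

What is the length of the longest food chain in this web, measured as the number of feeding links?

One longest chain: K → M → B → D.
It has 4 species and 3 links.

3 links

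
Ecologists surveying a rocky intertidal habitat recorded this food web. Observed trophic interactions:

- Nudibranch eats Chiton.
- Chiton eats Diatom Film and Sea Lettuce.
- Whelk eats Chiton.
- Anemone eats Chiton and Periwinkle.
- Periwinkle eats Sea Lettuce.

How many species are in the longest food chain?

One longest chain: Sea Lettuce → Periwinkle → Anemone.
It has 3 species and 2 links.

3 species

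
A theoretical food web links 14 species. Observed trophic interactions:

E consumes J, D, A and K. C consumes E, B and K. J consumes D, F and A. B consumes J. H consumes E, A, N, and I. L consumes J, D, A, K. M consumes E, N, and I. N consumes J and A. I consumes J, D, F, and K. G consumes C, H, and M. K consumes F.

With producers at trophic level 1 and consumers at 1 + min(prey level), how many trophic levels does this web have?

Producers (level 1): F, A, D.
Following each consumer down to its lowest-level prey: A → E → C (levels 1 through 3).
All prey of C (E 2, K 2, B 3) are at level 2 or above, so C is at level 1 + 2 = 3.
Every consumer has at least one prey at level 2 or below, so none exceeds level 3.

3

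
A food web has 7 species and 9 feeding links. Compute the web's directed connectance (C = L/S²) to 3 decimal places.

C = 0.184

The web has S = 7 species and L = 9 feeding links.
C = L / S² = 9 / 49 = 0.1837 ≈ 0.184.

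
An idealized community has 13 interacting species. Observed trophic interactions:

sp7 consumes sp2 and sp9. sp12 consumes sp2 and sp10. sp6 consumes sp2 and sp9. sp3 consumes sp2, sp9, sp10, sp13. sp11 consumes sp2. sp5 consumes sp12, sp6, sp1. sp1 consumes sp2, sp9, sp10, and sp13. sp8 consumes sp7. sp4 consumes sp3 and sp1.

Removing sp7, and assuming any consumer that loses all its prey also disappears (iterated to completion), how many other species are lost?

1

Remove sp7.
Round 1: sp8 (all prey gone) → extinct.
No further losses. Total secondary extinctions: 1.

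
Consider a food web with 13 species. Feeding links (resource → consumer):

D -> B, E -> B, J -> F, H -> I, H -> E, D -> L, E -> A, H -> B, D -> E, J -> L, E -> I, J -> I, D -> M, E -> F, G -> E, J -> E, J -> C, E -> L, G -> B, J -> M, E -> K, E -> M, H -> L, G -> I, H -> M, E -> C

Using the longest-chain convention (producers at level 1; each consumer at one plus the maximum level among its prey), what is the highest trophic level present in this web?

3

Producers (level 1): H, D, G, J.
H → E → A gives A level 3.
No species has a prey at level 3, so no species reaches level 4.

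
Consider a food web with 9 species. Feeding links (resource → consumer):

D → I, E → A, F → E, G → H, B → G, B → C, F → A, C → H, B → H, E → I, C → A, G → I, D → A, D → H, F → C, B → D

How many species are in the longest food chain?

3 species

One longest chain: B → C → A.
It has 3 species and 2 links.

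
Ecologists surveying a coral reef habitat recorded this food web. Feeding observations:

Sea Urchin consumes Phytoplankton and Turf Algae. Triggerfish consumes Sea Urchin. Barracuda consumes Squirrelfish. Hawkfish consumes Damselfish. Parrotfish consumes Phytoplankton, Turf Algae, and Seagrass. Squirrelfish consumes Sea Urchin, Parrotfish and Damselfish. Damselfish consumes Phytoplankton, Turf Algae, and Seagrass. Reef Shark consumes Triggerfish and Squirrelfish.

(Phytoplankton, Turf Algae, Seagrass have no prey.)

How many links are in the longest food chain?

3 links

One longest chain: Phytoplankton → Damselfish → Squirrelfish → Barracuda.
It has 4 species and 3 links.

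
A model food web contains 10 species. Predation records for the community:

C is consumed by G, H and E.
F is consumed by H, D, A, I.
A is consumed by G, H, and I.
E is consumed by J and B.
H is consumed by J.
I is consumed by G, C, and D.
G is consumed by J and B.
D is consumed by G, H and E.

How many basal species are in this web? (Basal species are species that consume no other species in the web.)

1

Basal species (no prey listed): F.
Count: 1.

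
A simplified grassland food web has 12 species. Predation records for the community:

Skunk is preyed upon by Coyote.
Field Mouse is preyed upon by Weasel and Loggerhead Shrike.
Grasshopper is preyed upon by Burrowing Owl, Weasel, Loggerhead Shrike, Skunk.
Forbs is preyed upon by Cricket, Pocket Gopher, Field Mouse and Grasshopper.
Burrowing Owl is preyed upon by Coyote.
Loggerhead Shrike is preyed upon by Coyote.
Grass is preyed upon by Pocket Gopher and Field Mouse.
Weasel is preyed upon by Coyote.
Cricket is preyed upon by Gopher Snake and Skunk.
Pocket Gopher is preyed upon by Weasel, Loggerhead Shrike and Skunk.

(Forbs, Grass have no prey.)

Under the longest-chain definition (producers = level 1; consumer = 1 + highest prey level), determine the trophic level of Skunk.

Forbs is a producer → level 1.
Cricket eats Forbs → level 2.
Skunk eats Cricket (level 2); other prey at levels: Grasshopper 2, Pocket Gopher 2 → level 3.

Trophic level 3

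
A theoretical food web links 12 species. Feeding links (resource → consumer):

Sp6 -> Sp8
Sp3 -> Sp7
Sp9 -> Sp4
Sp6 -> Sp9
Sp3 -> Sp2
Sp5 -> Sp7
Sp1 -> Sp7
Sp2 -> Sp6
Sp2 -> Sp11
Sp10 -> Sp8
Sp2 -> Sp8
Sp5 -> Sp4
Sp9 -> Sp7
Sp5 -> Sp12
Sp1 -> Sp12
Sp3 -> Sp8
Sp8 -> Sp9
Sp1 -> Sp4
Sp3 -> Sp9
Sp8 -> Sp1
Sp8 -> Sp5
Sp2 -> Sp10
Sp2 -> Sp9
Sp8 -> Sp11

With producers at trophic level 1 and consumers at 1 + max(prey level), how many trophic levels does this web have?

Producers (level 1): Sp3.
Sp3 → Sp2 → Sp6 → Sp8 → Sp5 → Sp4 gives Sp4 level 6.
No species has a prey at level 6, so no species reaches level 7.

6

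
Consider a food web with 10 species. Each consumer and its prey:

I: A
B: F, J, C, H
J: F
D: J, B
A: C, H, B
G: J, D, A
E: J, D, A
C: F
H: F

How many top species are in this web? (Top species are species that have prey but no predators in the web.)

Top species (has prey, but nothing eats it): G, I, E.
Count: 3.

3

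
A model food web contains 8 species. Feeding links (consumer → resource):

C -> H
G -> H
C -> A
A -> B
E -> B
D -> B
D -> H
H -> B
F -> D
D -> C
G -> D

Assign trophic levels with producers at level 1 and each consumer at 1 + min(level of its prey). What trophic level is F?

Trophic level 3

B is a producer → level 1.
D eats B → level 2.
F eats D → level 3.
No prey of F is below level 2, so 3 is the minimum.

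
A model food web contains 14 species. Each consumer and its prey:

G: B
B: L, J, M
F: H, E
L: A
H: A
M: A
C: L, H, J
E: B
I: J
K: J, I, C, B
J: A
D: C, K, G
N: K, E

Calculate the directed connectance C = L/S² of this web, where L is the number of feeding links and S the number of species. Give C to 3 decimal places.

C = 0.122

The web has S = 14 species and L = 24 feeding links.
C = L / S² = 24 / 196 = 0.1224 ≈ 0.122.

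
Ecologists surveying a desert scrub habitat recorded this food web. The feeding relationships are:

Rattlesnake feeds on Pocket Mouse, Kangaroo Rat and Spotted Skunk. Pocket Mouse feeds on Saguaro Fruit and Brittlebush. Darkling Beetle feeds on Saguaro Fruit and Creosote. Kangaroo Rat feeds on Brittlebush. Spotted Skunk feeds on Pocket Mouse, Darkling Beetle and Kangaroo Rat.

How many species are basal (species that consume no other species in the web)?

3

Basal species (no prey listed): Brittlebush, Creosote, Saguaro Fruit.
Count: 3.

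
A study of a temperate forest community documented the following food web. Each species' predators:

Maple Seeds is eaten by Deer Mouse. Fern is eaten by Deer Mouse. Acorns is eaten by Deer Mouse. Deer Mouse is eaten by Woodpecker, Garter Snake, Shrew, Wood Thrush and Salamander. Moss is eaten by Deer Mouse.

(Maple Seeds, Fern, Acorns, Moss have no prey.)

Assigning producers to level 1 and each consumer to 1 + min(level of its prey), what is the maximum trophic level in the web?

Producers (level 1): Maple Seeds, Fern, Acorns, Moss.
Following each consumer down to its lowest-level prey: Maple Seeds → Deer Mouse → Shrew (levels 1 through 3).
All prey of Shrew (Deer Mouse 2) are at level 2 or above, so Shrew is at level 1 + 2 = 3.
Every consumer has at least one prey at level 2 or below, so none exceeds level 3.

3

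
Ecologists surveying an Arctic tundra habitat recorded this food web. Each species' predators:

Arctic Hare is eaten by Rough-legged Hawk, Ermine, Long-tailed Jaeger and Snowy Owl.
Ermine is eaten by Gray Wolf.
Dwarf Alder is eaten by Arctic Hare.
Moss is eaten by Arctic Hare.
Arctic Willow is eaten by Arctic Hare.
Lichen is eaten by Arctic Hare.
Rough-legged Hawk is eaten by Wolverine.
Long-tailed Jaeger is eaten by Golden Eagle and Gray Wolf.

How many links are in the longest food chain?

3 links

One longest chain: Moss → Arctic Hare → Long-tailed Jaeger → Golden Eagle.
It has 4 species and 3 links.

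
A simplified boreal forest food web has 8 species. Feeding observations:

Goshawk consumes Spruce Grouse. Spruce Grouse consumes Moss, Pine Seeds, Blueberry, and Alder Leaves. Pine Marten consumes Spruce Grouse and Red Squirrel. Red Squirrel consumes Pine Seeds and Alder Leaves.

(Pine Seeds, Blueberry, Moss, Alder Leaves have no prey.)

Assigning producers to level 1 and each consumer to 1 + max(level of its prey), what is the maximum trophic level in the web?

Producers (level 1): Pine Seeds, Blueberry, Moss, Alder Leaves.
Pine Seeds → Spruce Grouse → Pine Marten gives Pine Marten level 3.
No species has a prey at level 3, so no species reaches level 4.

3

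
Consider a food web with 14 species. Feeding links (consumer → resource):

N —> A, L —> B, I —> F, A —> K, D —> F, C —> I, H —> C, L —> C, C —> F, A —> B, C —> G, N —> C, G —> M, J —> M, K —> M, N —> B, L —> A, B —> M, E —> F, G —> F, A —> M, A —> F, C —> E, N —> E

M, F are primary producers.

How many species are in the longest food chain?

One longest chain: M → G → C → H.
It has 4 species and 3 links.

4 species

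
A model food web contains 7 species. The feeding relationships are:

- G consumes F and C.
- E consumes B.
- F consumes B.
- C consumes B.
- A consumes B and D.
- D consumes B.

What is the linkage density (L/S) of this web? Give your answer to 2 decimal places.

There are L = 8 links among S = 7 species.
L/S = 8/7 = 1.1429 ≈ 1.14.

L/S = 1.14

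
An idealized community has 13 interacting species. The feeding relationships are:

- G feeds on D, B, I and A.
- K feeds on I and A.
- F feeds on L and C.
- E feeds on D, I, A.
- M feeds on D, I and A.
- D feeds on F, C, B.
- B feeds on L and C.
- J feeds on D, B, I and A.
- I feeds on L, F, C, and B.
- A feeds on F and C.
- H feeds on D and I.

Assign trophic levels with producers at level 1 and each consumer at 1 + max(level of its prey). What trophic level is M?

Trophic level 4

C is a producer → level 1.
B eats C (level 1); other prey at levels: L 1 → level 2.
D eats B (level 2); other prey at levels: C 1, F 2 → level 3.
M eats D (level 3); other prey at levels: A 3, I 3 → level 4.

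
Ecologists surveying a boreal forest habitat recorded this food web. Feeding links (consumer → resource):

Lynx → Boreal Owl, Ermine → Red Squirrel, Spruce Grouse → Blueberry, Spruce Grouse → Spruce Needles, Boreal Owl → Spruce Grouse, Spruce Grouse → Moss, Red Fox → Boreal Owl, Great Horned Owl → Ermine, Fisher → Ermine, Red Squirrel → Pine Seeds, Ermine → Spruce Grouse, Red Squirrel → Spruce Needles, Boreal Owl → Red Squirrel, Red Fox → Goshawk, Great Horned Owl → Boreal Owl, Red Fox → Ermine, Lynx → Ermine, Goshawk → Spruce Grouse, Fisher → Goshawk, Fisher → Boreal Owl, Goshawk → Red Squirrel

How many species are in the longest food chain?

One longest chain: Spruce Needles → Red Squirrel → Boreal Owl → Lynx.
It has 4 species and 3 links.

4 species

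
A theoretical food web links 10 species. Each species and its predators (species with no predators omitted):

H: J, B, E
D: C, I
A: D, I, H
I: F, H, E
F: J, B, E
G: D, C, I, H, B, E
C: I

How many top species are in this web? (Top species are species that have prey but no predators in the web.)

Top species (has prey, but nothing eats it): J, B, E.
Count: 3.

3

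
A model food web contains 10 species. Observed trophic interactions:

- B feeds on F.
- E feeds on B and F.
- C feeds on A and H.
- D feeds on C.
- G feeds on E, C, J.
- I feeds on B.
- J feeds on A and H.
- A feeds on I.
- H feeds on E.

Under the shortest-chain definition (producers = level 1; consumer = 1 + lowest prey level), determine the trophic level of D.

F is a producer → level 1.
E eats F → level 2.
H eats E → level 3.
C eats H → level 4.
D eats C → level 5.
No prey of D is below level 4, so 5 is the minimum.

Trophic level 5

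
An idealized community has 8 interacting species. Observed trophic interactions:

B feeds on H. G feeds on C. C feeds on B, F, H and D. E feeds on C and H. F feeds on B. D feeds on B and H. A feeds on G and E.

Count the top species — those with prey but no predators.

1

Top species (has prey, but nothing eats it): A.
Count: 1.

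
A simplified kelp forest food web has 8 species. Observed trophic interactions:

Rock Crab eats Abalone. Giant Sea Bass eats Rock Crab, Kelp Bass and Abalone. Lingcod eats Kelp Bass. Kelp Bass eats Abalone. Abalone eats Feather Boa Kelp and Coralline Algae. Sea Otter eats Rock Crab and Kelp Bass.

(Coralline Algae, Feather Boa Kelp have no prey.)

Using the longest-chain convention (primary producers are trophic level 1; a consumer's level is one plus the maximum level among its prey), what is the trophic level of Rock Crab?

Coralline Algae is a producer → level 1.
Abalone eats Coralline Algae (level 1); other prey at levels: Feather Boa Kelp 1 → level 2.
Rock Crab eats Abalone → level 3.

Trophic level 3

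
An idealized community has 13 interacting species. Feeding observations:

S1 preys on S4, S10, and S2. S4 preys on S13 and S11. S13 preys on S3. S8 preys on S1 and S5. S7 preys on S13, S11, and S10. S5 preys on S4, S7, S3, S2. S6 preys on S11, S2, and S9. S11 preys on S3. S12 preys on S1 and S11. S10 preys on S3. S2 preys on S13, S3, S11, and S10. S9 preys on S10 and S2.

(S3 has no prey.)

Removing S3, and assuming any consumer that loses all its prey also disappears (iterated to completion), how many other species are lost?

Remove S3.
Round 1: S10 (all prey gone), S13 (all prey gone), S11 (all prey gone) → extinct.
Round 2: S2 (all prey gone), S4 (all prey gone), S7 (all prey gone) → extinct.
Round 3: S1 (all prey gone), S9 (all prey gone), S5 (all prey gone) → extinct.
Round 4: S12 (all prey gone), S6 (all prey gone), S8 (all prey gone) → extinct.
No further losses. Total secondary extinctions: 12.

12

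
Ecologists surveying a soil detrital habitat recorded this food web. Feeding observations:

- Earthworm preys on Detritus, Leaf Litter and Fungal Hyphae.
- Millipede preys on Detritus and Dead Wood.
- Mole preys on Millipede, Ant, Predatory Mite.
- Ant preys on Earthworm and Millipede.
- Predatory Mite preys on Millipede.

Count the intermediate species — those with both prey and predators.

4

Intermediate species (has both prey and predators): Millipede, Earthworm, Ant, Predatory Mite.
Count: 4.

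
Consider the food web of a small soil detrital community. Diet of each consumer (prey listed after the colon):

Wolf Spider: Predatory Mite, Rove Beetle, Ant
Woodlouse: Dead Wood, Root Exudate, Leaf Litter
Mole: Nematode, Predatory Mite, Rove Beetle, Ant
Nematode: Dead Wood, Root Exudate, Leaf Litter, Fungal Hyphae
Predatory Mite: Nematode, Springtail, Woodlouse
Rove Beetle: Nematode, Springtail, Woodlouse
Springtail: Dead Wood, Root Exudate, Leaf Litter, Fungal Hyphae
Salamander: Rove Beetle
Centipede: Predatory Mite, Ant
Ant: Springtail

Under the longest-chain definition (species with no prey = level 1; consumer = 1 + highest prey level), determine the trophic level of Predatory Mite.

Dead Wood has no prey (basal) → level 1.
Nematode eats Dead Wood (level 1); other prey at levels: Root Exudate 1, Leaf Litter 1, Fungal Hyphae 1 → level 2.
Predatory Mite eats Nematode (level 2); other prey at levels: Springtail 2, Woodlouse 2 → level 3.

Trophic level 3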